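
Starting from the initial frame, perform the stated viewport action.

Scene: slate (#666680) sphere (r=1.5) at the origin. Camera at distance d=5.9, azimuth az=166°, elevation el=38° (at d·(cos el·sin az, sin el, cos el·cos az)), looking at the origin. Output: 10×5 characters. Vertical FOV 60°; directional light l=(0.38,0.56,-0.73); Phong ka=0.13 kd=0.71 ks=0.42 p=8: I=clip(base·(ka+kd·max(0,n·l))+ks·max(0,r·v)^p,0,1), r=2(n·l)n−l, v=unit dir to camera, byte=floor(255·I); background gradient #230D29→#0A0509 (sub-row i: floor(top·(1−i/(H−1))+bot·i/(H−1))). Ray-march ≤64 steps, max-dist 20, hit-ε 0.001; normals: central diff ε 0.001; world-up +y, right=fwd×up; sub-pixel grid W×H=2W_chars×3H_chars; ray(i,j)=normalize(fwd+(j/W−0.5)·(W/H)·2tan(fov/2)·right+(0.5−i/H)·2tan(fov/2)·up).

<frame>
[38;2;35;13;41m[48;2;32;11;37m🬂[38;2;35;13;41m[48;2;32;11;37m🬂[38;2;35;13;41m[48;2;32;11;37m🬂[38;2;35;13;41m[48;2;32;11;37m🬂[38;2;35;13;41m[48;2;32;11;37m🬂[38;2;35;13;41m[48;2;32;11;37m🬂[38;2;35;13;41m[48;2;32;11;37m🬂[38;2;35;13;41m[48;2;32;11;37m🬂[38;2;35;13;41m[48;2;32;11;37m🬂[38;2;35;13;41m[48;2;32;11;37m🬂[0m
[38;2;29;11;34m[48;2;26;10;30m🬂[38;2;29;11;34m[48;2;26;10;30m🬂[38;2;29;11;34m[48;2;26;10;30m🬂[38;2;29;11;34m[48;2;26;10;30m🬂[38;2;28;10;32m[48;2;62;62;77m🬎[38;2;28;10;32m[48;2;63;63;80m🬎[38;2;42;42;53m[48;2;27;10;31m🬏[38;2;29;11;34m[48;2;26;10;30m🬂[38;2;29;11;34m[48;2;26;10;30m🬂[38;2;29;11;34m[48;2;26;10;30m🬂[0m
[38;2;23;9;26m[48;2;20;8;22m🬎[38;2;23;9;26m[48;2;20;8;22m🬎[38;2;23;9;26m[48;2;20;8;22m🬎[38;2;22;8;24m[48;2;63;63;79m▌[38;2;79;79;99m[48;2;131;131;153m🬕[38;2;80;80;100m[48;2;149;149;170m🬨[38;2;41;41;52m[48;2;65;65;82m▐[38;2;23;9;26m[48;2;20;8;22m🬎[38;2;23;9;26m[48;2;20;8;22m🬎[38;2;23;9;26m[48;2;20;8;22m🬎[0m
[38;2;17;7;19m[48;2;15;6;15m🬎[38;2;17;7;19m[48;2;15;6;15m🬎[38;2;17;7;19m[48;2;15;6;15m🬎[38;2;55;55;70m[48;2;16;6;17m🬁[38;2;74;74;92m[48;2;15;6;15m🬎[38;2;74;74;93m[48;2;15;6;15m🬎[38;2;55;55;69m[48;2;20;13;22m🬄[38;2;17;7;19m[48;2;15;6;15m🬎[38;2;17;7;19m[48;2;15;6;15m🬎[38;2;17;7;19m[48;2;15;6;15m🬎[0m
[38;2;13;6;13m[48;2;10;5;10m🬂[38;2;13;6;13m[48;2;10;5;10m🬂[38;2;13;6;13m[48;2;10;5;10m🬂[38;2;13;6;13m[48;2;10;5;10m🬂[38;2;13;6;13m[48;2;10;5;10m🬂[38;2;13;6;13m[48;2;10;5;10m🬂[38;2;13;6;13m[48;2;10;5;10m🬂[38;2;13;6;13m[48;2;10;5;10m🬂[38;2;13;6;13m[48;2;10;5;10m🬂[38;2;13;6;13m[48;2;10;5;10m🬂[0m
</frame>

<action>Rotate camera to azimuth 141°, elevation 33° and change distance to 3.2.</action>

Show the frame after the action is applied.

<frame>
[38;2;35;13;41m[48;2;32;11;37m🬂[38;2;35;13;41m[48;2;32;11;37m🬂[38;2;35;13;41m[48;2;32;11;37m🬂[38;2;34;12;39m[48;2;56;56;71m🬎[38;2;35;13;41m[48;2;63;63;80m🬂[38;2;35;13;41m[48;2;68;68;86m🬂[38;2;34;12;40m[48;2;67;67;85m🬊[38;2;62;62;78m[48;2;33;12;38m🬏[38;2;35;13;41m[48;2;32;11;37m🬂[38;2;35;13;41m[48;2;32;11;37m🬂[0m
[38;2;29;11;34m[48;2;26;10;30m🬂[38;2;29;11;34m[48;2;26;10;30m🬂[38;2;28;10;32m[48;2;58;58;73m🬄[38;2;67;67;85m[48;2;74;74;93m🬆[38;2;77;77;97m[48;2;90;90;111m🬝[38;2;81;81;101m[48;2;102;102;124m🬎[38;2;81;81;101m[48;2;95;95;116m🬬[38;2;65;65;82m[48;2;77;77;97m🬁[38;2;71;71;89m[48;2;27;10;31m🬏[38;2;29;11;34m[48;2;26;10;30m🬂[0m
[38;2;23;9;26m[48;2;20;8;22m🬎[38;2;23;9;26m[48;2;20;8;22m🬎[38;2;60;60;75m[48;2;68;68;86m▌[38;2;74;74;93m[48;2;78;78;98m▌[38;2;91;91;112m[48;2;123;123;144m▌[38;2;142;142;164m[48;2;174;174;196m🬂[38;2;101;101;122m[48;2;136;136;158m▐[38;2;80;80;100m[48;2;84;84;106m▐[38;2;75;75;94m[48;2;22;8;24m▌[38;2;23;9;26m[48;2;20;8;22m🬎[0m
[38;2;17;7;19m[48;2;15;6;15m🬎[38;2;17;7;19m[48;2;15;6;15m🬎[38;2;61;61;76m[48;2;15;6;15m🬬[38;2;74;74;93m[48;2;69;69;87m🬨[38;2;106;106;126m[48;2;81;81;101m🬁[38;2;131;131;152m[48;2;88;88;109m🬂[38;2;114;114;136m[48;2;85;85;106m🬀[38;2;80;80;101m[48;2;75;75;95m🬆[38;2;71;71;90m[48;2;16;6;17m🬄[38;2;17;7;19m[48;2;15;6;15m🬎[0m
[38;2;13;6;13m[48;2;10;5;10m🬂[38;2;13;6;13m[48;2;10;5;10m🬂[38;2;49;49;62m[48;2;11;5;10m🬁[38;2;59;59;75m[48;2;10;5;9m🬎[38;2;70;70;88m[48;2;54;54;68m🬎[38;2;74;74;93m[48;2;60;60;76m🬎[38;2;69;69;87m[48;2;10;5;9m🬝[38;2;64;64;81m[48;2;10;5;9m🬆[38;2;13;6;13m[48;2;10;5;10m🬂[38;2;13;6;13m[48;2;10;5;10m🬂[0m
</frame>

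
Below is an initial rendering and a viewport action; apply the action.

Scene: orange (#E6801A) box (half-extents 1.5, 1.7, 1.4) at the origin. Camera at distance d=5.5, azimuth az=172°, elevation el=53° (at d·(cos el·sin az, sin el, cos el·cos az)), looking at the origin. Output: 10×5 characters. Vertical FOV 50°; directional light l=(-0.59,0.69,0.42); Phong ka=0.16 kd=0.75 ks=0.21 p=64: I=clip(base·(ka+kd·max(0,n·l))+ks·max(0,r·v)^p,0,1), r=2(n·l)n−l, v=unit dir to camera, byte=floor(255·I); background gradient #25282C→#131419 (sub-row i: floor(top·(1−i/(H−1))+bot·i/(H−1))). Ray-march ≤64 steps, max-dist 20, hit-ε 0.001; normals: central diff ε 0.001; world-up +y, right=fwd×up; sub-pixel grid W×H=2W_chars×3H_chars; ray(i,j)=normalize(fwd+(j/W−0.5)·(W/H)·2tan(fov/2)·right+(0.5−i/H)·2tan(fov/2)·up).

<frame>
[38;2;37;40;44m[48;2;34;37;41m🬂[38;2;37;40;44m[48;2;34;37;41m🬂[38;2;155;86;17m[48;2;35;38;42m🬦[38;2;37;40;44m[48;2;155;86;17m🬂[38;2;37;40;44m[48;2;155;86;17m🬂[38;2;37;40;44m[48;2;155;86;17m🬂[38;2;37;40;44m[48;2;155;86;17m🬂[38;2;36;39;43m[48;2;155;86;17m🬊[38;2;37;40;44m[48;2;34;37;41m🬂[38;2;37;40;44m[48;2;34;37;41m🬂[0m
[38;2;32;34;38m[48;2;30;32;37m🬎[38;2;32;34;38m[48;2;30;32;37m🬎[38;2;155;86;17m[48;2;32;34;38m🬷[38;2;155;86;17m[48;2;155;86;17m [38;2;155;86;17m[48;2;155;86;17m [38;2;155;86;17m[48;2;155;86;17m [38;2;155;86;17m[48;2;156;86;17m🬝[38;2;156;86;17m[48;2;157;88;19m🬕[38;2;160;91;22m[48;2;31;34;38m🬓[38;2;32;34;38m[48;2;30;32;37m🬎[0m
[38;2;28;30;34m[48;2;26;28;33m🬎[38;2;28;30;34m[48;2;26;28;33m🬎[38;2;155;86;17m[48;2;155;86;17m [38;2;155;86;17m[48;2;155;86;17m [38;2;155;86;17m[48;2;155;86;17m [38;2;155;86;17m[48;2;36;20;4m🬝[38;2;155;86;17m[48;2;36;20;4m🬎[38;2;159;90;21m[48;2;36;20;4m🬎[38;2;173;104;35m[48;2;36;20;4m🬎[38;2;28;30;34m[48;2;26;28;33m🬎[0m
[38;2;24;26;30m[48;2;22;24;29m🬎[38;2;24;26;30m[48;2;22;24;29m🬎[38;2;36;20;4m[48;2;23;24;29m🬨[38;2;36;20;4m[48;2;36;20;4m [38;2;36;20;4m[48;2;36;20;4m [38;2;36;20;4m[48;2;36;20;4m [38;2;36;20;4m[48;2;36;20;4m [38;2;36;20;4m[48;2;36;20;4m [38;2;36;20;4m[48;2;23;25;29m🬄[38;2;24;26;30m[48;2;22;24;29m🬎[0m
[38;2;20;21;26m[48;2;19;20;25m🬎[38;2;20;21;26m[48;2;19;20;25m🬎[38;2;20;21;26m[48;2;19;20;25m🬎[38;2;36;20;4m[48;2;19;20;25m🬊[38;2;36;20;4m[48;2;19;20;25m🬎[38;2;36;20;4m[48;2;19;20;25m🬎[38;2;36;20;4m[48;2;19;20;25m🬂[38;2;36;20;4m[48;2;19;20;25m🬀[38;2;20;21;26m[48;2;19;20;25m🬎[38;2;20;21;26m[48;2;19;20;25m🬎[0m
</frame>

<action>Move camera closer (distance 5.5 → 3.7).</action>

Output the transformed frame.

<frame>
[38;2;155;86;17m[48;2;155;86;17m [38;2;155;86;17m[48;2;155;86;17m [38;2;155;86;17m[48;2;155;86;17m [38;2;155;86;17m[48;2;155;86;17m [38;2;155;86;17m[48;2;155;86;17m [38;2;155;86;17m[48;2;155;86;17m [38;2;155;86;17m[48;2;155;86;17m [38;2;155;86;17m[48;2;156;86;17m🬝[38;2;155;86;17m[48;2;156;87;17m🬆[38;2;155;86;17m[48;2;157;88;19m🬎[0m
[38;2;155;86;17m[48;2;155;86;17m [38;2;155;86;17m[48;2;155;86;17m [38;2;155;86;17m[48;2;155;86;17m [38;2;155;86;17m[48;2;155;86;17m [38;2;155;86;17m[48;2;155;86;17m [38;2;155;86;17m[48;2;155;86;17m [38;2;155;86;17m[48;2;156;86;17m🬝[38;2;156;86;17m[48;2;157;88;19m🬕[38;2;159;90;21m[48;2;168;99;30m🬝[38;2;163;94;25m[48;2;177;108;38m🬎[0m
[38;2;155;86;17m[48;2;155;86;17m [38;2;155;86;17m[48;2;155;86;17m [38;2;155;86;17m[48;2;155;86;17m [38;2;155;86;17m[48;2;155;86;17m [38;2;155;86;17m[48;2;155;86;17m [38;2;155;86;17m[48;2;155;86;17m [38;2;155;86;17m[48;2;156;87;18m▌[38;2;157;88;19m[48;2;161;92;23m▌[38;2;173;104;35m[48;2;36;20;4m🬎[38;2;194;124;55m[48;2;36;20;4m🬎[0m
[38;2;155;86;17m[48;2;36;20;4m🬂[38;2;155;86;17m[48;2;36;20;4m🬂[38;2;155;86;17m[48;2;36;20;4m🬂[38;2;155;86;17m[48;2;36;20;4m🬀[38;2;36;20;4m[48;2;36;20;4m [38;2;36;20;4m[48;2;36;20;4m [38;2;36;20;4m[48;2;36;20;4m [38;2;36;20;4m[48;2;36;20;4m [38;2;36;20;4m[48;2;36;20;4m [38;2;36;20;4m[48;2;36;20;4m [0m
[38;2;36;20;4m[48;2;19;20;25m🬬[38;2;36;20;4m[48;2;36;20;4m [38;2;36;20;4m[48;2;36;20;4m [38;2;36;20;4m[48;2;36;20;4m [38;2;36;20;4m[48;2;36;20;4m [38;2;36;20;4m[48;2;36;20;4m [38;2;36;20;4m[48;2;36;20;4m [38;2;36;20;4m[48;2;36;20;4m [38;2;36;20;4m[48;2;36;20;4m [38;2;36;20;4m[48;2;19;20;25m🬆[0m
</frame>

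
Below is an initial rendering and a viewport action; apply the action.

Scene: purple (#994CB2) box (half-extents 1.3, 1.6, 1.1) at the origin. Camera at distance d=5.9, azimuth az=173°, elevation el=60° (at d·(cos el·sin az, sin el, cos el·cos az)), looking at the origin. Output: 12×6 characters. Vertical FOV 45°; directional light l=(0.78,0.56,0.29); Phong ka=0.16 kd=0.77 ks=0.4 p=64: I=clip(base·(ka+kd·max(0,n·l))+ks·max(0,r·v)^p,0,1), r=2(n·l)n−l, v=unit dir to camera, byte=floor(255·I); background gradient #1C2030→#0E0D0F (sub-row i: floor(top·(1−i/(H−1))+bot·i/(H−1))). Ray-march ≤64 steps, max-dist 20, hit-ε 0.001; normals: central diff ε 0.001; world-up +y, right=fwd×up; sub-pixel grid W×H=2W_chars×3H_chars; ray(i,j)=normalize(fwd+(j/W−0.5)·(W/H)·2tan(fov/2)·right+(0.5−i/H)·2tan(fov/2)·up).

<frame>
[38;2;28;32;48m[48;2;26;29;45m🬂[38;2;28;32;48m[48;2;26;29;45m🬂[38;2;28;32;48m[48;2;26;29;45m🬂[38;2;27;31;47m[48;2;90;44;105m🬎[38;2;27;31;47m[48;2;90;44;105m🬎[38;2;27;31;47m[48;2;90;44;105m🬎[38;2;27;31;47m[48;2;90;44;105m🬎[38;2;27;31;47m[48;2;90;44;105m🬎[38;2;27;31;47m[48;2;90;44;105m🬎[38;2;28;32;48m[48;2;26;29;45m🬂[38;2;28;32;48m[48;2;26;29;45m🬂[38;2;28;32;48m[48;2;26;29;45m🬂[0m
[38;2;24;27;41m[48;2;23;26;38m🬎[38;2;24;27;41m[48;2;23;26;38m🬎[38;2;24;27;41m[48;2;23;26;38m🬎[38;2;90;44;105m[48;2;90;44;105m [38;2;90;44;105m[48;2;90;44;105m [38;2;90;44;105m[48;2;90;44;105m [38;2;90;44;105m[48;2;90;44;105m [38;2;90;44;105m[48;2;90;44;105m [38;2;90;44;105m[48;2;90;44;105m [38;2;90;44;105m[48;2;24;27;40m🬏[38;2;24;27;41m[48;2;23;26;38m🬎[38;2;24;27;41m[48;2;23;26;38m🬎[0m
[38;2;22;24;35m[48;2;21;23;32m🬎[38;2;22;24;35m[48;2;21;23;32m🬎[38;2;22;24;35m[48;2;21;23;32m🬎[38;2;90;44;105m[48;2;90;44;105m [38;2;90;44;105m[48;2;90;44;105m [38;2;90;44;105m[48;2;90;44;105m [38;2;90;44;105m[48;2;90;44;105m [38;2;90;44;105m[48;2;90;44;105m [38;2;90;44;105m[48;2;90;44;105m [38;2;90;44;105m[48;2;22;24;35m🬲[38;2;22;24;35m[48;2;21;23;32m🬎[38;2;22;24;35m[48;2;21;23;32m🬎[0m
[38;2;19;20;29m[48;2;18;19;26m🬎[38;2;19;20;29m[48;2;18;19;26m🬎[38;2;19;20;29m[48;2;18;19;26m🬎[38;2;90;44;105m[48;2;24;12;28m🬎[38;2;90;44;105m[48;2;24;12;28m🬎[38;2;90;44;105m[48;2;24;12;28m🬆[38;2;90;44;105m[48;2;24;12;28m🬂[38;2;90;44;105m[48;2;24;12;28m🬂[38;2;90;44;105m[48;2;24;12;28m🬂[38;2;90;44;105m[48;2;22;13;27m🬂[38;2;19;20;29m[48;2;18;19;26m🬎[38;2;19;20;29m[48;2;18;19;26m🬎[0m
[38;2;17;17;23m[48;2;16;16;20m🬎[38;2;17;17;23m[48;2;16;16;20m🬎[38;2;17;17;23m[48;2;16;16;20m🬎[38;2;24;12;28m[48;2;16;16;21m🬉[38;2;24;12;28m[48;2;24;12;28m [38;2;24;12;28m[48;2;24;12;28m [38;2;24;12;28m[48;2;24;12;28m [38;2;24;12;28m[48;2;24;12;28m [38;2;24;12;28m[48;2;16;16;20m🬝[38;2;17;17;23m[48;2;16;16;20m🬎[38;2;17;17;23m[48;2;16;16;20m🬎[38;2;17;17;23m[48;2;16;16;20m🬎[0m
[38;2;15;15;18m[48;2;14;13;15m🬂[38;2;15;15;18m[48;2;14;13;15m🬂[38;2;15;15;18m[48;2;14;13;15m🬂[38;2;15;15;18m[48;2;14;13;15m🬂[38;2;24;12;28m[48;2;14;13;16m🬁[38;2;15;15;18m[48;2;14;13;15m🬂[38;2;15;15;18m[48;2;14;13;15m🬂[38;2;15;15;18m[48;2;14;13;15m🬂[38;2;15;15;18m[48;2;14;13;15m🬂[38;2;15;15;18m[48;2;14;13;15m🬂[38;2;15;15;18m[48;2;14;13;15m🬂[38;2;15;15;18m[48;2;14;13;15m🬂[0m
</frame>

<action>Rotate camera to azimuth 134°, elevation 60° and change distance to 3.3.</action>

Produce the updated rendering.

<frame>
[38;2;90;44;105m[48;2;90;44;105m [38;2;90;44;105m[48;2;90;44;105m [38;2;90;44;105m[48;2;90;44;105m [38;2;90;44;105m[48;2;90;44;105m [38;2;90;44;105m[48;2;90;44;105m [38;2;90;44;105m[48;2;90;44;105m [38;2;90;44;105m[48;2;90;44;105m [38;2;90;44;105m[48;2;90;44;105m [38;2;90;44;105m[48;2;90;44;105m [38;2;90;44;105m[48;2;90;44;105m [38;2;90;44;105m[48;2;90;44;105m [38;2;90;44;105m[48;2;90;44;105m [0m
[38;2;90;44;105m[48;2;90;44;105m [38;2;90;44;105m[48;2;90;44;105m [38;2;90;44;105m[48;2;90;44;105m [38;2;90;44;105m[48;2;90;44;105m [38;2;90;44;105m[48;2;90;44;105m [38;2;90;44;105m[48;2;90;44;105m [38;2;90;44;105m[48;2;90;44;105m [38;2;90;44;105m[48;2;90;44;105m [38;2;90;44;105m[48;2;90;44;105m [38;2;90;44;105m[48;2;90;44;105m [38;2;90;44;105m[48;2;90;44;105m [38;2;90;44;105m[48;2;90;44;105m [0m
[38;2;90;44;105m[48;2;90;44;105m [38;2;90;44;105m[48;2;90;44;105m [38;2;90;44;105m[48;2;90;44;105m [38;2;90;44;105m[48;2;90;44;105m [38;2;90;44;105m[48;2;90;44;105m [38;2;90;44;105m[48;2;90;44;105m [38;2;90;44;105m[48;2;90;44;105m [38;2;90;44;105m[48;2;90;44;105m [38;2;90;44;105m[48;2;90;44;105m [38;2;90;44;105m[48;2;90;44;105m [38;2;90;44;105m[48;2;90;44;105m [38;2;90;44;105m[48;2;21;23;32m🬝[0m
[38;2;90;44;105m[48;2;91;45;106m🬬[38;2;90;44;105m[48;2;90;44;105m [38;2;90;44;105m[48;2;90;44;105m [38;2;90;44;105m[48;2;90;44;105m [38;2;90;44;105m[48;2;90;44;105m [38;2;90;44;105m[48;2;90;44;105m [38;2;90;44;105m[48;2;90;44;105m [38;2;90;44;105m[48;2;90;44;105m [38;2;90;44;105m[48;2;90;44;105m [38;2;90;44;105m[48;2;90;44;105m [38;2;90;44;105m[48;2;18;19;26m🬆[38;2;19;20;29m[48;2;18;19;26m🬎[0m
[38;2;90;44;105m[48;2;16;16;21m🬁[38;2;90;44;105m[48;2;16;16;20m🬬[38;2;90;44;105m[48;2;90;44;105m [38;2;90;44;105m[48;2;90;44;105m [38;2;90;44;105m[48;2;90;44;105m [38;2;90;44;105m[48;2;90;44;105m [38;2;90;44;105m[48;2;90;44;105m [38;2;90;44;105m[48;2;90;44;105m [38;2;90;44;105m[48;2;90;44;105m [38;2;90;44;105m[48;2;18;15;22m🬄[38;2;17;17;23m[48;2;16;16;20m🬎[38;2;17;17;23m[48;2;16;16;20m🬎[0m
[38;2;15;15;18m[48;2;14;13;15m🬂[38;2;15;15;18m[48;2;14;13;15m🬂[38;2;90;44;105m[48;2;14;13;15m🬨[38;2;90;44;105m[48;2;90;44;105m [38;2;90;44;105m[48;2;90;44;105m [38;2;90;44;105m[48;2;90;44;105m [38;2;90;44;105m[48;2;90;44;105m [38;2;90;44;105m[48;2;14;13;15m🬝[38;2;90;44;105m[48;2;14;13;16m🬀[38;2;15;15;18m[48;2;14;13;15m🬂[38;2;15;15;18m[48;2;14;13;15m🬂[38;2;15;15;18m[48;2;14;13;15m🬂[0m
</frame>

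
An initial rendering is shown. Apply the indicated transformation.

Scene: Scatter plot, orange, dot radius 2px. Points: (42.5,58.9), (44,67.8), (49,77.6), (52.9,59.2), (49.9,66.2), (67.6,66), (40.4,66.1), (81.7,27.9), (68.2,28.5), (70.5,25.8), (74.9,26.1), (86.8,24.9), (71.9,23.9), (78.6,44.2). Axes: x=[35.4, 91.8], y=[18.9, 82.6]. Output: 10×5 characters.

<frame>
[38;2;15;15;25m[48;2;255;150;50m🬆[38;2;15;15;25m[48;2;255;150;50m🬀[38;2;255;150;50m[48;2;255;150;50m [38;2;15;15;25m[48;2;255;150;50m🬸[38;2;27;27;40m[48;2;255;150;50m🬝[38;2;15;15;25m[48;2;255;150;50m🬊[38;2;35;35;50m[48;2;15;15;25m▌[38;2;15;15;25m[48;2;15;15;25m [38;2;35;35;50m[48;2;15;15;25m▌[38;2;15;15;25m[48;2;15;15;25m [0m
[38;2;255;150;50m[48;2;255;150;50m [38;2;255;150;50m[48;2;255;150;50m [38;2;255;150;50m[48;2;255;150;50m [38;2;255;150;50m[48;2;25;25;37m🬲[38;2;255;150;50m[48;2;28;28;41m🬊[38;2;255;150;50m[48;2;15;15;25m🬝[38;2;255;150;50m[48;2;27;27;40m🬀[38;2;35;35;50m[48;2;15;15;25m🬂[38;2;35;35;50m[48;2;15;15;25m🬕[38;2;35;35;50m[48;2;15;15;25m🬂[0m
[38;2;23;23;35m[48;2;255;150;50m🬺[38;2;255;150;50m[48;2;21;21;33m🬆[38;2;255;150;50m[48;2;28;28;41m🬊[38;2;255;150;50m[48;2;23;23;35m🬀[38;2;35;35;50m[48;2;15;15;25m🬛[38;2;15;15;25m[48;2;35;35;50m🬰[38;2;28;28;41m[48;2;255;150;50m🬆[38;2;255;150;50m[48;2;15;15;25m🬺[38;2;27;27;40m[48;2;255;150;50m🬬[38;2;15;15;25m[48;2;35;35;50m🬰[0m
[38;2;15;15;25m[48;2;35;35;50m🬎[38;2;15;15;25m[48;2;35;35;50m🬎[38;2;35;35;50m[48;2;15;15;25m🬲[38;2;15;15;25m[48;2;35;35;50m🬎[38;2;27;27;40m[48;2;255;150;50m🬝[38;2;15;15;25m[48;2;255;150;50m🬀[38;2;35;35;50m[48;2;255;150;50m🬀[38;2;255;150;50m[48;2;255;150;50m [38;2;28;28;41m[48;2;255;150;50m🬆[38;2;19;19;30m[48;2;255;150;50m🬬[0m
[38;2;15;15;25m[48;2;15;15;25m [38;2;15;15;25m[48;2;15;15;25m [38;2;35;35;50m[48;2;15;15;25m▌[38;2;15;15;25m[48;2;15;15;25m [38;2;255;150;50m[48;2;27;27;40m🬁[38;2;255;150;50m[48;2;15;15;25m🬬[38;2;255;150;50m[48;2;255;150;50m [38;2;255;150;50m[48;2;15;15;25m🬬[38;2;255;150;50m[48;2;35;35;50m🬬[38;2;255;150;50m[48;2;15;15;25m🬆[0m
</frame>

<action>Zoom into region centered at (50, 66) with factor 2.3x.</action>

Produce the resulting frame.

<frame>
[38;2;15;15;25m[48;2;15;15;25m [38;2;15;15;25m[48;2;15;15;25m [38;2;35;35;50m[48;2;15;15;25m▌[38;2;15;15;25m[48;2;255;150;50m🬐[38;2;255;150;50m[48;2;255;150;50m [38;2;15;15;25m[48;2;255;150;50m🬸[38;2;35;35;50m[48;2;15;15;25m▌[38;2;15;15;25m[48;2;15;15;25m [38;2;35;35;50m[48;2;15;15;25m▌[38;2;15;15;25m[48;2;15;15;25m [0m
[38;2;23;23;35m[48;2;255;150;50m🬝[38;2;255;150;50m[48;2;28;28;41m🬱[38;2;255;150;50m[48;2;28;28;41m🬱[38;2;35;35;50m[48;2;15;15;25m🬂[38;2;255;150;50m[48;2;35;35;50m🬶[38;2;23;23;35m[48;2;255;150;50m🬬[38;2;35;35;50m[48;2;15;15;25m🬕[38;2;35;35;50m[48;2;15;15;25m🬂[38;2;35;35;50m[48;2;15;15;25m🬕[38;2;35;35;50m[48;2;15;15;25m🬂[0m
[38;2;255;150;50m[48;2;21;21;33m🬊[38;2;255;150;50m[48;2;255;150;50m [38;2;255;150;50m[48;2;15;15;25m🬝[38;2;255;150;50m[48;2;25;25;37m🬂[38;2;255;150;50m[48;2;35;35;50m🬬[38;2;255;150;50m[48;2;25;25;37m🬥[38;2;35;35;50m[48;2;15;15;25m🬛[38;2;15;15;25m[48;2;35;35;50m🬰[38;2;35;35;50m[48;2;15;15;25m🬛[38;2;15;15;25m[48;2;35;35;50m🬰[0m
[38;2;23;23;35m[48;2;255;150;50m🬴[38;2;255;150;50m[48;2;255;150;50m [38;2;255;150;50m[48;2;25;25;37m🬛[38;2;15;15;25m[48;2;35;35;50m🬎[38;2;31;31;45m[48;2;255;150;50m🬴[38;2;255;150;50m[48;2;255;150;50m [38;2;255;150;50m[48;2;25;25;37m🬛[38;2;15;15;25m[48;2;35;35;50m🬎[38;2;35;35;50m[48;2;15;15;25m🬲[38;2;15;15;25m[48;2;35;35;50m🬎[0m
[38;2;15;15;25m[48;2;15;15;25m [38;2;15;15;25m[48;2;255;150;50m🬺[38;2;35;35;50m[48;2;15;15;25m▌[38;2;15;15;25m[48;2;15;15;25m [38;2;35;35;50m[48;2;15;15;25m▌[38;2;15;15;25m[48;2;255;150;50m🬺[38;2;35;35;50m[48;2;15;15;25m▌[38;2;15;15;25m[48;2;15;15;25m [38;2;35;35;50m[48;2;15;15;25m▌[38;2;15;15;25m[48;2;15;15;25m [0m
</frame>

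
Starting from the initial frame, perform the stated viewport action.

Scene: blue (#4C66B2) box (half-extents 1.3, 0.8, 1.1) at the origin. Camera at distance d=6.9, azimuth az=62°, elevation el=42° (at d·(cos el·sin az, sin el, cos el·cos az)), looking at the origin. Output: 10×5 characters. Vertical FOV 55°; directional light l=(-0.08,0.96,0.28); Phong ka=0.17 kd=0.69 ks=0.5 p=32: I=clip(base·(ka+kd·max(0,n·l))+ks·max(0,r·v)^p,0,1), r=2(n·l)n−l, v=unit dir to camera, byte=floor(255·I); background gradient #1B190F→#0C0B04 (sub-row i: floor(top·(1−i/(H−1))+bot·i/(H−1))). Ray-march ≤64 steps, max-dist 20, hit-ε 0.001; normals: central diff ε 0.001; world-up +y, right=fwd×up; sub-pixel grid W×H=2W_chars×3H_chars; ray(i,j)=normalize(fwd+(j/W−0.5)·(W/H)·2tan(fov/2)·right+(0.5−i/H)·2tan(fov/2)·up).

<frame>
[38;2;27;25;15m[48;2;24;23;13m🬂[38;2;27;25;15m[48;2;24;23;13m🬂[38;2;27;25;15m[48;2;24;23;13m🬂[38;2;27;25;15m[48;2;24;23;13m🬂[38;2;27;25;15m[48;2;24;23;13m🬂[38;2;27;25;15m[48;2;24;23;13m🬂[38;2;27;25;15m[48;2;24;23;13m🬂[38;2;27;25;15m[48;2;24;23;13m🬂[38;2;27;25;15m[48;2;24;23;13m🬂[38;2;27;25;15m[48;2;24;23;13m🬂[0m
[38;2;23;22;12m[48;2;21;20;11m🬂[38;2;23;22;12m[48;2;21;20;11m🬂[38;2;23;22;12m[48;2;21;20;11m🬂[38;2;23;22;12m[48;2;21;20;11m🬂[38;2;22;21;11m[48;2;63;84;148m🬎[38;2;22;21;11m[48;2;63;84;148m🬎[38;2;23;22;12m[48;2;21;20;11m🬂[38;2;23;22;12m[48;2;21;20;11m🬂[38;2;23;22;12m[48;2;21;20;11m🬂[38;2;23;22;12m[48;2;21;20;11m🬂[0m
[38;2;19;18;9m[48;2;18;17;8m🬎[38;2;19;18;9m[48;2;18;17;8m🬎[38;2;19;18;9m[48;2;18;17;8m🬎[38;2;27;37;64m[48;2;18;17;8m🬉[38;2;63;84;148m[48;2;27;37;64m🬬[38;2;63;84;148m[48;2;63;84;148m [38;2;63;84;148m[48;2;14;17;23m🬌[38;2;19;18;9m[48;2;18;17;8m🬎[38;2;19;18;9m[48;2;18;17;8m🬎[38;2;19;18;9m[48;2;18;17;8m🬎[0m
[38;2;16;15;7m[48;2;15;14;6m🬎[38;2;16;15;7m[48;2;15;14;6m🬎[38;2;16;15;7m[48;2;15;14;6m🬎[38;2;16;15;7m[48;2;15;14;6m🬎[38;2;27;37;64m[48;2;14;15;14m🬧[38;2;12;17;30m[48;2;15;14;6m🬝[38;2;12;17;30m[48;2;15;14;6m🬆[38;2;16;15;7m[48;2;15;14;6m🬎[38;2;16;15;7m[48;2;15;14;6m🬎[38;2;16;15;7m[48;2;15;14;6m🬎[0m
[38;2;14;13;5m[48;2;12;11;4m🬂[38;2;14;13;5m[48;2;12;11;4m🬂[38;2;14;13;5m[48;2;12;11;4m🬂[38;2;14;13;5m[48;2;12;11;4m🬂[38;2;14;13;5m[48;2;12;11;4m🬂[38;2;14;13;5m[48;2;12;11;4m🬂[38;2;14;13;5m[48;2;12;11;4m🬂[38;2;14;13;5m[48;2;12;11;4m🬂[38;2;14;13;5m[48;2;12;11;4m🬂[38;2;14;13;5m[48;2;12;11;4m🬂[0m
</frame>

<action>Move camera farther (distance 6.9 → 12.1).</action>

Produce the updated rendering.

<frame>
[38;2;27;25;15m[48;2;24;23;13m🬂[38;2;27;25;15m[48;2;24;23;13m🬂[38;2;27;25;15m[48;2;24;23;13m🬂[38;2;27;25;15m[48;2;24;23;13m🬂[38;2;27;25;15m[48;2;24;23;13m🬂[38;2;27;25;15m[48;2;24;23;13m🬂[38;2;27;25;15m[48;2;24;23;13m🬂[38;2;27;25;15m[48;2;24;23;13m🬂[38;2;27;25;15m[48;2;24;23;13m🬂[38;2;27;25;15m[48;2;24;23;13m🬂[0m
[38;2;23;22;12m[48;2;21;20;11m🬂[38;2;23;22;12m[48;2;21;20;11m🬂[38;2;23;22;12m[48;2;21;20;11m🬂[38;2;23;22;12m[48;2;21;20;11m🬂[38;2;23;22;12m[48;2;21;20;11m🬂[38;2;23;22;12m[48;2;21;20;11m🬂[38;2;23;22;12m[48;2;21;20;11m🬂[38;2;23;22;12m[48;2;21;20;11m🬂[38;2;23;22;12m[48;2;21;20;11m🬂[38;2;23;22;12m[48;2;21;20;11m🬂[0m
[38;2;19;18;9m[48;2;18;17;8m🬎[38;2;19;18;9m[48;2;18;17;8m🬎[38;2;19;18;9m[48;2;18;17;8m🬎[38;2;19;18;9m[48;2;18;17;8m🬎[38;2;63;84;148m[48;2;20;22;20m🬇[38;2;63;84;148m[48;2;16;18;20m🬛[38;2;19;18;9m[48;2;18;17;8m🬎[38;2;19;18;9m[48;2;18;17;8m🬎[38;2;19;18;9m[48;2;18;17;8m🬎[38;2;19;18;9m[48;2;18;17;8m🬎[0m
[38;2;16;15;7m[48;2;15;14;6m🬎[38;2;16;15;7m[48;2;15;14;6m🬎[38;2;16;15;7m[48;2;15;14;6m🬎[38;2;16;15;7m[48;2;15;14;6m🬎[38;2;16;15;7m[48;2;15;14;6m🬎[38;2;12;17;30m[48;2;15;14;6m🬂[38;2;16;15;7m[48;2;15;14;6m🬎[38;2;16;15;7m[48;2;15;14;6m🬎[38;2;16;15;7m[48;2;15;14;6m🬎[38;2;16;15;7m[48;2;15;14;6m🬎[0m
[38;2;14;13;5m[48;2;12;11;4m🬂[38;2;14;13;5m[48;2;12;11;4m🬂[38;2;14;13;5m[48;2;12;11;4m🬂[38;2;14;13;5m[48;2;12;11;4m🬂[38;2;14;13;5m[48;2;12;11;4m🬂[38;2;14;13;5m[48;2;12;11;4m🬂[38;2;14;13;5m[48;2;12;11;4m🬂[38;2;14;13;5m[48;2;12;11;4m🬂[38;2;14;13;5m[48;2;12;11;4m🬂[38;2;14;13;5m[48;2;12;11;4m🬂[0m
</frame>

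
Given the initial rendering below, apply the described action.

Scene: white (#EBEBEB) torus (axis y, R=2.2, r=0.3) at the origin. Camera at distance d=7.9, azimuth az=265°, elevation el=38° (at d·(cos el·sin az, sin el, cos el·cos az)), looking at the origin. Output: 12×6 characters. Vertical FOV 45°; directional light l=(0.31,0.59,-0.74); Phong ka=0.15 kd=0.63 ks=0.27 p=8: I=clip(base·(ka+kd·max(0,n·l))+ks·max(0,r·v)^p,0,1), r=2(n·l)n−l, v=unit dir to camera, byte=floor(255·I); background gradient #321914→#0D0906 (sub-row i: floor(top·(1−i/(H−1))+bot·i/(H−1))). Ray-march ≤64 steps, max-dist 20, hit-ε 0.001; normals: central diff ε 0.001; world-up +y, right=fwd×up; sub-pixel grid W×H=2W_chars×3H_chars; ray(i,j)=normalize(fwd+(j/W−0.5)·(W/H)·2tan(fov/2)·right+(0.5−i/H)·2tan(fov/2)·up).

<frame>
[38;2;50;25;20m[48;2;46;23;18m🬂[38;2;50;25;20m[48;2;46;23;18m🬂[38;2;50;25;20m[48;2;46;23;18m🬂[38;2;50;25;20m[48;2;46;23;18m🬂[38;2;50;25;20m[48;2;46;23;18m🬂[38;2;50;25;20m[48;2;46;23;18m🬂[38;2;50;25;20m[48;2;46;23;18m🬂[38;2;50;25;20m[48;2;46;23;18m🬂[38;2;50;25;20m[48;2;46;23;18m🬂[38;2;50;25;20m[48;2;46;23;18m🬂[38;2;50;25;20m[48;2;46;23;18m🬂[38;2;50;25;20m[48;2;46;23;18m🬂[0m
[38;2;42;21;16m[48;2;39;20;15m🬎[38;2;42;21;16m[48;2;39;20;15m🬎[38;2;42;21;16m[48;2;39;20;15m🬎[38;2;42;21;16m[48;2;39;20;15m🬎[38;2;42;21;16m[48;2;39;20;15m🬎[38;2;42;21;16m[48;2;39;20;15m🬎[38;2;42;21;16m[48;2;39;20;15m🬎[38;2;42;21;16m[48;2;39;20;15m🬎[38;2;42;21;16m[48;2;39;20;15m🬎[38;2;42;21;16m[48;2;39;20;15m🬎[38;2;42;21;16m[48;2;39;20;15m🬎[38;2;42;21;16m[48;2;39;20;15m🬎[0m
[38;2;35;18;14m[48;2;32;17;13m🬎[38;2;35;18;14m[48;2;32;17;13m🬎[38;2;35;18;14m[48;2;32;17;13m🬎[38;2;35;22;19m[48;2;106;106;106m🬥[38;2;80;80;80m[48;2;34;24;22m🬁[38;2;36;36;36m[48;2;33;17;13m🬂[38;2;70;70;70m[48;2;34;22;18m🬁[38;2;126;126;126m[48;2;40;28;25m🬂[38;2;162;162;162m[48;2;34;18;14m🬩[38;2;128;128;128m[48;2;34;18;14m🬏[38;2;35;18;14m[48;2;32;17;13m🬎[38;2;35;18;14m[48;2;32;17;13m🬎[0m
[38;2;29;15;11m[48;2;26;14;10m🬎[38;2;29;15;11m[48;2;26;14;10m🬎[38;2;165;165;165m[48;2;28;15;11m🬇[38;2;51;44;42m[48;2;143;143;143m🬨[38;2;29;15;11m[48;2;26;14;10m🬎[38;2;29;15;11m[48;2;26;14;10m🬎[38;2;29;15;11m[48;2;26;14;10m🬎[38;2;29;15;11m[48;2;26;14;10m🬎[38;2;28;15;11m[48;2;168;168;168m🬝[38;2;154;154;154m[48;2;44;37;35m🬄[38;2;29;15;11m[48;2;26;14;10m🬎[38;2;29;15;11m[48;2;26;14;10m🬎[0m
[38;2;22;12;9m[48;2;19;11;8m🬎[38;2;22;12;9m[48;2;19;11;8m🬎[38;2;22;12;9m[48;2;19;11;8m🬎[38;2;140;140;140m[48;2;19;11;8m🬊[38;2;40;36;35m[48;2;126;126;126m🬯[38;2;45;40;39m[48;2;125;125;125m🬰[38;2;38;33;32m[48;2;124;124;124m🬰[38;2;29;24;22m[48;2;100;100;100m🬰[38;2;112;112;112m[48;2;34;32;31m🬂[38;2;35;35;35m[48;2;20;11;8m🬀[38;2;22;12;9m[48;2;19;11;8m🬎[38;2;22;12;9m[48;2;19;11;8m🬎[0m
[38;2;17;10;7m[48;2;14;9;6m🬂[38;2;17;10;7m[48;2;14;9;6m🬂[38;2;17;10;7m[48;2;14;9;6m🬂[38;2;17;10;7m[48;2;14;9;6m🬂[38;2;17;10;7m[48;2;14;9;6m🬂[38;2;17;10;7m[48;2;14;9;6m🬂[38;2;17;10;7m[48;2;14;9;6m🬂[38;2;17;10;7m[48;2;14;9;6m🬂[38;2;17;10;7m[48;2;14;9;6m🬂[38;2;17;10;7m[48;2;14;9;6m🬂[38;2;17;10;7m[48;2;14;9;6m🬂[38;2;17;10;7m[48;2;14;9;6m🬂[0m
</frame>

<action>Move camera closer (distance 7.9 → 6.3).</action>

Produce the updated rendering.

<frame>
[38;2;50;25;20m[48;2;46;23;18m🬂[38;2;50;25;20m[48;2;46;23;18m🬂[38;2;50;25;20m[48;2;46;23;18m🬂[38;2;50;25;20m[48;2;46;23;18m🬂[38;2;50;25;20m[48;2;46;23;18m🬂[38;2;50;25;20m[48;2;46;23;18m🬂[38;2;50;25;20m[48;2;46;23;18m🬂[38;2;50;25;20m[48;2;46;23;18m🬂[38;2;50;25;20m[48;2;46;23;18m🬂[38;2;50;25;20m[48;2;46;23;18m🬂[38;2;50;25;20m[48;2;46;23;18m🬂[38;2;50;25;20m[48;2;46;23;18m🬂[0m
[38;2;42;21;16m[48;2;39;20;15m🬎[38;2;42;21;16m[48;2;39;20;15m🬎[38;2;42;21;16m[48;2;39;20;15m🬎[38;2;42;21;16m[48;2;39;20;15m🬎[38;2;41;21;16m[48;2;113;113;113m🬝[38;2;42;21;16m[48;2;78;78;78m🬎[38;2;42;21;16m[48;2;90;90;90m🬎[38;2;42;21;16m[48;2;123;123;123m🬎[38;2;42;21;16m[48;2;39;20;15m🬎[38;2;42;21;16m[48;2;39;20;15m🬎[38;2;42;21;16m[48;2;39;20;15m🬎[38;2;42;21;16m[48;2;39;20;15m🬎[0m
[38;2;35;18;14m[48;2;32;17;13m🬎[38;2;35;18;14m[48;2;32;17;13m🬎[38;2;36;23;20m[48;2;145;145;145m🬥[38;2;162;162;162m[48;2;39;36;36m🬀[38;2;35;35;35m[48;2;33;17;13m🬂[38;2;35;35;35m[48;2;33;17;13m🬂[38;2;35;35;35m[48;2;33;17;13m🬂[38;2;85;85;85m[48;2;33;21;17m🬁[38;2;147;147;147m[48;2;32;17;13m🬊[38;2;59;50;48m[48;2;165;165;165m🬂[38;2;88;88;88m[48;2;34;18;14m🬏[38;2;35;18;14m[48;2;32;17;13m🬎[0m
[38;2;29;15;11m[48;2;26;14;10m🬎[38;2;161;161;161m[48;2;28;15;11m🬦[38;2;44;44;44m[48;2;132;132;132m▐[38;2;29;15;11m[48;2;26;14;10m🬎[38;2;29;15;11m[48;2;26;14;10m🬎[38;2;29;15;11m[48;2;26;14;10m🬎[38;2;29;15;11m[48;2;26;14;10m🬎[38;2;29;15;11m[48;2;26;14;10m🬎[38;2;29;15;11m[48;2;26;14;10m🬎[38;2;178;178;178m[48;2;28;15;11m▐[38;2;33;28;27m[48;2;123;123;123m▐[38;2;29;15;11m[48;2;26;14;10m🬎[0m
[38;2;22;12;9m[48;2;19;11;8m🬎[38;2;22;12;9m[48;2;19;11;8m🬎[38;2;155;155;155m[48;2;19;11;8m🬬[38;2;38;33;32m[48;2;135;135;135m🬂[38;2;22;12;9m[48;2;127;127;127m🬎[38;2;22;12;9m[48;2;121;121;121m🬎[38;2;22;12;9m[48;2;129;129;129m🬎[38;2;22;12;9m[48;2;135;135;135m🬎[38;2;22;12;9m[48;2;119;119;119m🬆[38;2;139;139;139m[48;2;51;51;51m🬆[38;2;58;58;58m[48;2;23;16;14m🬀[38;2;22;12;9m[48;2;19;11;8m🬎[0m
[38;2;17;10;7m[48;2;14;9;6m🬂[38;2;17;10;7m[48;2;14;9;6m🬂[38;2;17;10;7m[48;2;14;9;6m🬂[38;2;90;90;90m[48;2;14;9;6m🬂[38;2;108;108;108m[48;2;33;31;30m🬂[38;2;93;93;93m[48;2;28;25;23m🬆[38;2;103;103;103m[48;2;31;29;27m🬂[38;2;83;83;83m[48;2;24;22;20m🬂[38;2;41;41;41m[48;2;13;9;6m🬆[38;2;35;35;35m[48;2;14;9;6m🬀[38;2;17;10;7m[48;2;14;9;6m🬂[38;2;17;10;7m[48;2;14;9;6m🬂[0m
</frame>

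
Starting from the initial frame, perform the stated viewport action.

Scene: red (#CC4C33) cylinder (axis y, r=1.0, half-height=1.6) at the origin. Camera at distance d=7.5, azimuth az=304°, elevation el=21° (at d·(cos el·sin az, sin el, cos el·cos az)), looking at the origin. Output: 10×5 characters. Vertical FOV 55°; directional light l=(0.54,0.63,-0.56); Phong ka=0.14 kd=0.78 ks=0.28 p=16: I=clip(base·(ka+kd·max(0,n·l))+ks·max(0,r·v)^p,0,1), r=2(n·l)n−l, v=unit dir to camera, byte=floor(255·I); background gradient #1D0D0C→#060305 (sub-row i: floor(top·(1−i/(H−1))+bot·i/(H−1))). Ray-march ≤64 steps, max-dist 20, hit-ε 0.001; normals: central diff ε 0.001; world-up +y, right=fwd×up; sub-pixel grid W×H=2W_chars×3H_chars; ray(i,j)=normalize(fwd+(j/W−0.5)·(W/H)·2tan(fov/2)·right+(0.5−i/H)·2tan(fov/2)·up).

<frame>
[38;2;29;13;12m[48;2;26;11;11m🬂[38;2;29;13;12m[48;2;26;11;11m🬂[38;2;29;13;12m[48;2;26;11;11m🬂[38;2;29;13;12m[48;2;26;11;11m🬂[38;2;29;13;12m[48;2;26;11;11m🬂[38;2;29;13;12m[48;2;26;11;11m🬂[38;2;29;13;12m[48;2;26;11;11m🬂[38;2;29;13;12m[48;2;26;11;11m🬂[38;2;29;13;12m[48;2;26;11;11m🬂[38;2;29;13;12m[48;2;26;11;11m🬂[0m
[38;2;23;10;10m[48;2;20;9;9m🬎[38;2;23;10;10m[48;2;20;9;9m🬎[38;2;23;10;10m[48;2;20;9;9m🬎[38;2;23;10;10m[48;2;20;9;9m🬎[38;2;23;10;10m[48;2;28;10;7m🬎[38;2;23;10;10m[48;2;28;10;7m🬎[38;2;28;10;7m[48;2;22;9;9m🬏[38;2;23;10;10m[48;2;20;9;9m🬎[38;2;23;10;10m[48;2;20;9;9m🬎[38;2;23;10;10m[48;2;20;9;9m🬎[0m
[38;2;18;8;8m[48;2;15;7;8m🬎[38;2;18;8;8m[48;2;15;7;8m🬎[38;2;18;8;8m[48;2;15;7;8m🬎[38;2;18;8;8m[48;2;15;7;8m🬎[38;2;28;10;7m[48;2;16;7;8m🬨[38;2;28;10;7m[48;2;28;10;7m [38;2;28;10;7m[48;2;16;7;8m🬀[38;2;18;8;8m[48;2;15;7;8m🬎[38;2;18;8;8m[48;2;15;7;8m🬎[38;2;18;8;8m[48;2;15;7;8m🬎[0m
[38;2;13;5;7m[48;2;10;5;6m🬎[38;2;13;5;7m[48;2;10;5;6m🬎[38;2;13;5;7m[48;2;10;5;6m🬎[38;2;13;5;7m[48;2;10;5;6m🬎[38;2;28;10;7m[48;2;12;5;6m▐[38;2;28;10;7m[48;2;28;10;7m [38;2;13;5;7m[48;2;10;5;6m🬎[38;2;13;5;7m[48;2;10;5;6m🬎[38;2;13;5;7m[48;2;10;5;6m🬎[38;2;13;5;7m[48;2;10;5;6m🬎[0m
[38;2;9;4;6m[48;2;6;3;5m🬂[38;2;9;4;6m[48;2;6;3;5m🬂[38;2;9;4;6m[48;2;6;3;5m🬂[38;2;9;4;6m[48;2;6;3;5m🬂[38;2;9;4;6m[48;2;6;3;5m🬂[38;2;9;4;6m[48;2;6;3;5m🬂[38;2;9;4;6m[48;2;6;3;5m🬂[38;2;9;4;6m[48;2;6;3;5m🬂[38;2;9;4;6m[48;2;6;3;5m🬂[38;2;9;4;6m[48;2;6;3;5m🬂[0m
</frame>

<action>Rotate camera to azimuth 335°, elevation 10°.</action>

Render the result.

<frame>
[38;2;29;13;12m[48;2;26;11;11m🬂[38;2;29;13;12m[48;2;26;11;11m🬂[38;2;29;13;12m[48;2;26;11;11m🬂[38;2;29;13;12m[48;2;26;11;11m🬂[38;2;29;13;12m[48;2;26;11;11m🬂[38;2;29;13;12m[48;2;26;11;11m🬂[38;2;29;13;12m[48;2;26;11;11m🬂[38;2;29;13;12m[48;2;26;11;11m🬂[38;2;29;13;12m[48;2;26;11;11m🬂[38;2;29;13;12m[48;2;26;11;11m🬂[0m
[38;2;23;10;10m[48;2;20;9;9m🬎[38;2;23;10;10m[48;2;20;9;9m🬎[38;2;23;10;10m[48;2;20;9;9m🬎[38;2;23;10;10m[48;2;20;9;9m🬎[38;2;23;10;10m[48;2;28;10;7m🬎[38;2;23;10;10m[48;2;28;10;7m🬎[38;2;52;20;13m[48;2;22;9;9m🬏[38;2;23;10;10m[48;2;20;9;9m🬎[38;2;23;10;10m[48;2;20;9;9m🬎[38;2;23;10;10m[48;2;20;9;9m🬎[0m
[38;2;18;8;8m[48;2;15;7;8m🬎[38;2;18;8;8m[48;2;15;7;8m🬎[38;2;18;8;8m[48;2;15;7;8m🬎[38;2;18;8;8m[48;2;15;7;8m🬎[38;2;28;10;7m[48;2;17;7;8m▐[38;2;28;10;7m[48;2;28;10;7m [38;2;18;8;8m[48;2;15;7;8m🬎[38;2;18;8;8m[48;2;15;7;8m🬎[38;2;18;8;8m[48;2;15;7;8m🬎[38;2;18;8;8m[48;2;15;7;8m🬎[0m
[38;2;13;5;7m[48;2;10;5;6m🬎[38;2;13;5;7m[48;2;10;5;6m🬎[38;2;13;5;7m[48;2;10;5;6m🬎[38;2;13;5;7m[48;2;10;5;6m🬎[38;2;28;10;7m[48;2;12;5;6m▐[38;2;28;10;7m[48;2;28;10;7m [38;2;13;5;7m[48;2;10;5;6m🬎[38;2;13;5;7m[48;2;10;5;6m🬎[38;2;13;5;7m[48;2;10;5;6m🬎[38;2;13;5;7m[48;2;10;5;6m🬎[0m
[38;2;9;4;6m[48;2;6;3;5m🬂[38;2;9;4;6m[48;2;6;3;5m🬂[38;2;9;4;6m[48;2;6;3;5m🬂[38;2;9;4;6m[48;2;6;3;5m🬂[38;2;9;4;6m[48;2;6;3;5m🬂[38;2;9;4;6m[48;2;6;3;5m🬂[38;2;9;4;6m[48;2;6;3;5m🬂[38;2;9;4;6m[48;2;6;3;5m🬂[38;2;9;4;6m[48;2;6;3;5m🬂[38;2;9;4;6m[48;2;6;3;5m🬂[0m
</frame>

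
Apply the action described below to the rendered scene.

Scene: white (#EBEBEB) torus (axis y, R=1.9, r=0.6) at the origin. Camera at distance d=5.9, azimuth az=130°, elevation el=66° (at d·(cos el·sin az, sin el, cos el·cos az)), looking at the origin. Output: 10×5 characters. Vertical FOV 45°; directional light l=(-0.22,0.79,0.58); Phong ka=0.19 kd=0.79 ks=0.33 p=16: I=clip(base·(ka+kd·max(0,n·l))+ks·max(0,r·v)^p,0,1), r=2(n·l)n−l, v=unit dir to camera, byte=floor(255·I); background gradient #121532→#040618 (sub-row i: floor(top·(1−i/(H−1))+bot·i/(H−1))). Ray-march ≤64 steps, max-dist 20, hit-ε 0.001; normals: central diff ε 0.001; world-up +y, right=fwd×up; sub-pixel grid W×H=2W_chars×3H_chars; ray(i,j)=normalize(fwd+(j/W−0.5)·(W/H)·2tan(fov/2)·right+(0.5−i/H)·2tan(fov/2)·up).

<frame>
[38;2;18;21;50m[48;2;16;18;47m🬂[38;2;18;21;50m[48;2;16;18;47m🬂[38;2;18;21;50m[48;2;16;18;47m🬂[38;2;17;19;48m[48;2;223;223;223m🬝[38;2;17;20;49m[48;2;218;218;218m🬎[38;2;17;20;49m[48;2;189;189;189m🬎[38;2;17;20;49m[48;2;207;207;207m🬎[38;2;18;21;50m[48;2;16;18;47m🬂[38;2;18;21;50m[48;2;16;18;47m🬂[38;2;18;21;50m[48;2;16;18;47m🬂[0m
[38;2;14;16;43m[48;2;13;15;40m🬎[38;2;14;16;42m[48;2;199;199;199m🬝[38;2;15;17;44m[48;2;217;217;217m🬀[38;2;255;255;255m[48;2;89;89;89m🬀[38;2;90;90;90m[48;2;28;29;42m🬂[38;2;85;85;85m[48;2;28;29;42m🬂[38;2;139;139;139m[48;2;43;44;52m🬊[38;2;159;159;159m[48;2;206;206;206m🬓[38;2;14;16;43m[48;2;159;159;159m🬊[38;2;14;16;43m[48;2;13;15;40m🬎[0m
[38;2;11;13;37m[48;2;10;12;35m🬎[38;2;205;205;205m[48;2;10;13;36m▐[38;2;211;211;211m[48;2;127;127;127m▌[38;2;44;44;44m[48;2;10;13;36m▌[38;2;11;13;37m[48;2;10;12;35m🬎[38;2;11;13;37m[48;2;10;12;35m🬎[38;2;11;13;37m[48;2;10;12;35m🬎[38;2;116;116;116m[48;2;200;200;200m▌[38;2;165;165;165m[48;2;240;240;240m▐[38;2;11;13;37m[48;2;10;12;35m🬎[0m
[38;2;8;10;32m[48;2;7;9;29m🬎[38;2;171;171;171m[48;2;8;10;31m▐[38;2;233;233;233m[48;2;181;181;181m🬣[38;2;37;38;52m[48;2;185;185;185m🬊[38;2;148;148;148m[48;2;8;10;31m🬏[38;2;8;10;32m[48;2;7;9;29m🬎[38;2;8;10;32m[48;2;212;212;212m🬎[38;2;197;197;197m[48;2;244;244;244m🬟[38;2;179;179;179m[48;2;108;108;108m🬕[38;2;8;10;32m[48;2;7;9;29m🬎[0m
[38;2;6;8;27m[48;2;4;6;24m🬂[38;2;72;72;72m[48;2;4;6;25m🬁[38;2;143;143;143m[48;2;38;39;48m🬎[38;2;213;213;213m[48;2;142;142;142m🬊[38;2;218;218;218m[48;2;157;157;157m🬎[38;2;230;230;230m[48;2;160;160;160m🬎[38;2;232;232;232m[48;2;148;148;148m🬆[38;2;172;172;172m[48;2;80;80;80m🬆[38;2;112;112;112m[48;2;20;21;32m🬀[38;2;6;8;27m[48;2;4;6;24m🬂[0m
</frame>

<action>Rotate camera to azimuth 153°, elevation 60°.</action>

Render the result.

<frame>
[38;2;18;21;50m[48;2;16;18;47m🬂[38;2;18;21;50m[48;2;16;18;47m🬂[38;2;18;21;50m[48;2;16;18;47m🬂[38;2;17;19;48m[48;2;225;225;225m🬝[38;2;17;20;49m[48;2;237;237;237m🬎[38;2;17;20;49m[48;2;255;255;255m🬎[38;2;17;20;49m[48;2;215;215;215m🬎[38;2;18;21;50m[48;2;16;18;47m🬂[38;2;18;21;50m[48;2;16;18;47m🬂[38;2;18;21;50m[48;2;16;18;47m🬂[0m
[38;2;14;16;43m[48;2;13;15;40m🬎[38;2;14;16;43m[48;2;13;15;40m🬎[38;2;15;17;44m[48;2;212;212;212m🬂[38;2;192;192;192m[48;2;77;77;77m🬆[38;2;109;109;109m[48;2;36;36;43m🬂[38;2;93;93;93m[48;2;28;29;42m🬂[38;2;163;163;163m[48;2;58;58;58m🬂[38;2;66;67;80m[48;2;203;203;203m🬑[38;2;193;193;193m[48;2;14;16;42m🬓[38;2;14;16;43m[48;2;13;15;40m🬎[0m
[38;2;11;13;37m[48;2;10;12;35m🬎[38;2;185;185;185m[48;2;10;13;36m▐[38;2;255;255;255m[48;2;157;157;157m▌[38;2;51;51;51m[48;2;10;13;36m▌[38;2;11;13;37m[48;2;10;12;35m🬎[38;2;11;13;37m[48;2;10;12;35m🬎[38;2;11;13;37m[48;2;10;12;35m🬎[38;2;74;74;74m[48;2;173;173;173m▌[38;2;254;254;254m[48;2;177;177;177m▌[38;2;11;13;37m[48;2;10;12;35m🬎[0m
[38;2;8;10;32m[48;2;7;9;29m🬎[38;2;146;146;146m[48;2;8;10;31m▐[38;2;242;242;242m[48;2;185;185;185m🬧[38;2;8;10;32m[48;2;205;205;205m🬉[38;2;212;212;212m[48;2;8;10;31m🬏[38;2;8;10;32m[48;2;7;9;29m🬎[38;2;8;10;32m[48;2;223;223;223m🬎[38;2;185;185;185m[48;2;235;235;235m🬟[38;2;216;216;216m[48;2;141;141;141m🬄[38;2;8;10;32m[48;2;7;9;29m🬎[0m
[38;2;6;8;27m[48;2;4;6;24m🬂[38;2;44;44;44m[48;2;4;6;25m🬁[38;2;131;131;131m[48;2;34;35;41m🬊[38;2;225;225;225m[48;2;123;123;123m🬂[38;2;231;231;231m[48;2;146;146;146m🬊[38;2;221;221;221m[48;2;135;135;135m🬎[38;2;230;230;230m[48;2;128;128;128m🬆[38;2;161;161;161m[48;2;72;72;72m🬆[38;2;113;113;113m[48;2;20;21;32m🬀[38;2;6;8;27m[48;2;4;6;24m🬂[0m
</frame>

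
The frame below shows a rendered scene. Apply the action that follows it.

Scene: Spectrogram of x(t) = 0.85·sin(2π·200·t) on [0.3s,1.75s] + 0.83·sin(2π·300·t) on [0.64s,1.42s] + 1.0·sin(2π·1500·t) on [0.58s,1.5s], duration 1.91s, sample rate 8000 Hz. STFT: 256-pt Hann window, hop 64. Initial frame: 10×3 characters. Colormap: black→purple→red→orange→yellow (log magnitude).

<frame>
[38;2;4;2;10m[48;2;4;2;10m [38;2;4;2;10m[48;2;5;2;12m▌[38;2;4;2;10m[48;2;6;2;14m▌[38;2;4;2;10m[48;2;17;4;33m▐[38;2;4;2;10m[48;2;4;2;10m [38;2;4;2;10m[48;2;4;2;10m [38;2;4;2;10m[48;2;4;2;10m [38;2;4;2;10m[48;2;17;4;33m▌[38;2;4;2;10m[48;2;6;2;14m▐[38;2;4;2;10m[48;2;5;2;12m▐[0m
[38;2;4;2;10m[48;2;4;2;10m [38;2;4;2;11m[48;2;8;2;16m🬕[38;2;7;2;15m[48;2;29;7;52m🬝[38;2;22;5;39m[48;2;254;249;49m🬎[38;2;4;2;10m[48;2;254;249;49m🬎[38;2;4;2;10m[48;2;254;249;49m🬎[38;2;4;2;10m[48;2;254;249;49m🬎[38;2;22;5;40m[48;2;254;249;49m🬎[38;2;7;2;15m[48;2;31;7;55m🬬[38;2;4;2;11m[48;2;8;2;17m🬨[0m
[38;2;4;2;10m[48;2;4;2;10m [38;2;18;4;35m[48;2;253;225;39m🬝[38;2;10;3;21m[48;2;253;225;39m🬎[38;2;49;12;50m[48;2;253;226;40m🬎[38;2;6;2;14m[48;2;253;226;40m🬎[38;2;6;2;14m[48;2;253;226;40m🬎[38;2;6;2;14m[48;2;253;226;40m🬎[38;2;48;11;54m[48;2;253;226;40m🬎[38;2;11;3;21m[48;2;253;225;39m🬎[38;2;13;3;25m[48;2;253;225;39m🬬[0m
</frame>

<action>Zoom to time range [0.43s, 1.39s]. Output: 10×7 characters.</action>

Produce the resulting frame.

<frame>
[38;2;4;2;10m[48;2;4;2;10m [38;2;13;3;25m[48;2;16;4;31m▌[38;2;6;2;13m[48;2;4;2;10m▌[38;2;4;2;10m[48;2;4;2;10m [38;2;4;2;10m[48;2;4;2;10m [38;2;4;2;10m[48;2;4;2;10m [38;2;4;2;10m[48;2;4;2;10m [38;2;4;2;10m[48;2;4;2;10m [38;2;4;2;10m[48;2;4;2;10m [38;2;4;2;10m[48;2;4;2;10m [0m
[38;2;4;2;10m[48;2;4;2;10m [38;2;15;4;28m[48;2;19;4;35m▌[38;2;4;2;10m[48;2;6;2;13m▐[38;2;4;2;10m[48;2;4;2;10m [38;2;4;2;10m[48;2;4;2;10m [38;2;4;2;10m[48;2;4;2;10m [38;2;4;2;10m[48;2;4;2;10m [38;2;4;2;10m[48;2;4;2;10m [38;2;4;2;10m[48;2;4;2;10m [38;2;4;2;10m[48;2;4;2;10m [0m
[38;2;4;2;10m[48;2;4;2;10m [38;2;20;4;37m[48;2;26;6;48m🬕[38;2;4;2;10m[48;2;6;2;14m▐[38;2;4;2;10m[48;2;4;2;10m [38;2;4;2;10m[48;2;4;2;10m [38;2;4;2;10m[48;2;4;2;10m [38;2;4;2;10m[48;2;4;2;10m [38;2;4;2;10m[48;2;4;2;10m [38;2;4;2;10m[48;2;4;2;10m [38;2;4;2;10m[48;2;4;2;10m [0m
[38;2;4;2;10m[48;2;4;2;10m [38;2;35;8;62m[48;2;75;17;88m🬎[38;2;4;2;10m[48;2;8;2;17m▐[38;2;4;2;10m[48;2;4;2;10m [38;2;4;2;10m[48;2;4;2;10m [38;2;4;2;10m[48;2;4;2;10m [38;2;4;2;10m[48;2;4;2;10m [38;2;4;2;10m[48;2;4;2;10m [38;2;4;2;10m[48;2;4;2;10m [38;2;4;2;10m[48;2;4;2;10m [0m
[38;2;4;2;10m[48;2;4;2;10m [38;2;253;220;37m[48;2;155;52;72m🬉[38;2;252;218;36m[48;2;9;3;18m🬎[38;2;252;217;36m[48;2;4;2;10m🬎[38;2;252;217;36m[48;2;4;2;10m🬎[38;2;252;217;36m[48;2;4;2;10m🬎[38;2;252;217;36m[48;2;4;2;10m🬎[38;2;252;217;36m[48;2;4;2;10m🬎[38;2;252;217;36m[48;2;4;2;10m🬎[38;2;252;217;36m[48;2;4;2;10m🬎[0m
[38;2;4;2;10m[48;2;4;2;10m [38;2;44;9;77m[48;2;32;7;56m🬊[38;2;7;2;16m[48;2;32;7;57m🬨[38;2;4;2;10m[48;2;5;2;11m🬎[38;2;4;2;10m[48;2;5;2;11m🬎[38;2;4;2;10m[48;2;5;2;11m🬎[38;2;4;2;10m[48;2;5;2;11m🬎[38;2;4;2;10m[48;2;5;2;11m🬎[38;2;4;2;10m[48;2;5;2;11m🬎[38;2;4;2;10m[48;2;5;2;11m🬎[0m
[38;2;6;2;14m[48;2;253;219;37m🬂[38;2;29;6;51m[48;2;253;219;37m🬂[38;2;78;19;62m[48;2;253;224;39m🬂[38;2;22;5;40m[48;2;253;224;39m🬂[38;2;22;5;40m[48;2;253;224;39m🬂[38;2;22;5;40m[48;2;253;224;39m🬂[38;2;22;5;40m[48;2;253;224;39m🬂[38;2;22;5;40m[48;2;253;224;39m🬂[38;2;22;5;40m[48;2;253;224;39m🬂[38;2;22;5;40m[48;2;253;224;39m🬂[0m
</frame>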